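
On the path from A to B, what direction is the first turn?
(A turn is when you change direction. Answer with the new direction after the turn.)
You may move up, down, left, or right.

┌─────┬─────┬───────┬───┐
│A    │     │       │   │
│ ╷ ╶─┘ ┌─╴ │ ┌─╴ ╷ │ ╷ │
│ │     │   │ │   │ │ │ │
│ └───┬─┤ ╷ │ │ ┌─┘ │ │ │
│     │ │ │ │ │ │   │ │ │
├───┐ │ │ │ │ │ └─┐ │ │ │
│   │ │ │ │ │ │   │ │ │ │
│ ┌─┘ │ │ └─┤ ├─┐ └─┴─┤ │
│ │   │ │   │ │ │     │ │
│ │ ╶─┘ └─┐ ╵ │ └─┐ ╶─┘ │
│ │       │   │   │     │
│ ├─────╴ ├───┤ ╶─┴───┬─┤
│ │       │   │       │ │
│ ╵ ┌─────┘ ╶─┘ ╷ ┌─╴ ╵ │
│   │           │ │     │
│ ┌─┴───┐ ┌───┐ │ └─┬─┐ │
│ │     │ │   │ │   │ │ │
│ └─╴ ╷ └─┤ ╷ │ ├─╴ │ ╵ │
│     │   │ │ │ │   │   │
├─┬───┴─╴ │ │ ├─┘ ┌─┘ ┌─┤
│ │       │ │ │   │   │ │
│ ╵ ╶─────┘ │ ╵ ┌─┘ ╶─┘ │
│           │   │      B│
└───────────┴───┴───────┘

Directions: down, down, right, right, down, down, left, down, right, right, right, down, left, left, left, down, left, down, down, right, right, up, right, down, right, down, left, left, left, down, right, right, right, right, up, up, up, right, down, down, down, right, up, right, up, right, up, left, up, up, right, right, down, right, down, down, left, down, left, down, right, right
First turn direction: right

Solution:

┌─────┬─────┬───────┬───┐
│A    │     │       │   │
│ ╷ ╶─┘ ┌─╴ │ ┌─╴ ╷ │ ╷ │
│↓│     │   │ │   │ │ │ │
│ └───┬─┤ ╷ │ │ ┌─┘ │ │ │
│↳ → ↓│ │ │ │ │ │   │ │ │
├───┐ │ │ │ │ │ └─┐ │ │ │
│   │↓│ │ │ │ │   │ │ │ │
│ ┌─┘ │ │ └─┤ ├─┐ └─┴─┤ │
│ │↓ ↲│ │   │ │ │     │ │
│ │ ╶─┘ └─┐ ╵ │ └─┐ ╶─┘ │
│ │↳ → → ↓│   │   │     │
│ ├─────╴ ├───┤ ╶─┴───┬─┤
│ │↓ ← ← ↲│   │  ↱ → ↓│ │
│ ╵ ┌─────┘ ╶─┘ ╷ ┌─╴ ╵ │
│↓ ↲│           │↑│  ↳ ↓│
│ ┌─┴───┐ ┌───┐ │ └─┬─┐ │
│↓│  ↱ ↓│ │↱ ↓│ │↑ ↰│ │↓│
│ └─╴ ╷ └─┤ ╷ │ ├─╴ │ ╵ │
│↳ → ↑│↳ ↓│↑│↓│ │↱ ↑│↓ ↲│
├─┬───┴─╴ │ │ ├─┘ ┌─┘ ┌─┤
│ │↓ ← ← ↲│↑│↓│↱ ↑│↓ ↲│ │
│ ╵ ╶─────┘ │ ╵ ┌─┘ ╶─┘ │
│  ↳ → → → ↑│↳ ↑│  ↳ → B│
└───────────┴───┴───────┘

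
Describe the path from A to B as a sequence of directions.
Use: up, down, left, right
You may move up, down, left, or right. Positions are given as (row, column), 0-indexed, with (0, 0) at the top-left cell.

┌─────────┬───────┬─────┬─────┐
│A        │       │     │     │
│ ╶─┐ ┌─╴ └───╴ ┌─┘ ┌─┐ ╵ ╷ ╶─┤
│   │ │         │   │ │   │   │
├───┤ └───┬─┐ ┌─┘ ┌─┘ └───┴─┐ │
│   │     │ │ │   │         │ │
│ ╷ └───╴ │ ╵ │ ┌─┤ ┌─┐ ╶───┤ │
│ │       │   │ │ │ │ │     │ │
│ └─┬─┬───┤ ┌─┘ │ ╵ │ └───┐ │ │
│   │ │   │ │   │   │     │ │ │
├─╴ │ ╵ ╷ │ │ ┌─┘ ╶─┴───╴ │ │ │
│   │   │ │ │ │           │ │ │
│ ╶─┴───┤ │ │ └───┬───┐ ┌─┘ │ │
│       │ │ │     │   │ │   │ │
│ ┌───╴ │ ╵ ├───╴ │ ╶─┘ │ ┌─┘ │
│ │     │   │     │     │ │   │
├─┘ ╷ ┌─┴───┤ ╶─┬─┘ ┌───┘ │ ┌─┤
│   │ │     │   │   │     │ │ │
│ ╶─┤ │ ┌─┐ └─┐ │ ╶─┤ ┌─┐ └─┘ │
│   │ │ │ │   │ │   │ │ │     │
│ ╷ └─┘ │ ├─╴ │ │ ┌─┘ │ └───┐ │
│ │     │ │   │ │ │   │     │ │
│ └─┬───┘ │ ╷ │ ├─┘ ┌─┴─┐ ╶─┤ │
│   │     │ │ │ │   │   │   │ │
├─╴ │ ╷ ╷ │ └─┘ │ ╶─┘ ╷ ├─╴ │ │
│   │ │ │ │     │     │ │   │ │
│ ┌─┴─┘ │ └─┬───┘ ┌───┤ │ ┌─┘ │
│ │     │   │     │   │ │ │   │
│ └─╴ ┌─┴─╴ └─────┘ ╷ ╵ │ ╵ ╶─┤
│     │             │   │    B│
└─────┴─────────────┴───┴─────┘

Finding the path and converting it to directions:
Path through cells: (0,0) → (0,1) → (0,2) → (1,2) → (2,2) → (2,3) → (2,4) → (3,4) → (3,3) → (3,2) → (3,1) → (2,1) → (2,0) → (3,0) → (4,0) → (4,1) → (5,1) → (5,0) → (6,0) → (6,1) → (6,2) → (6,3) → (7,3) → (7,2) → (7,1) → (8,1) → (8,0) → (9,0) → (10,0) → (11,0) → (11,1) → (12,1) → (12,0) → (13,0) → (14,0) → (14,1) → (14,2) → (13,2) → (13,3) → (12,3) → (11,3) → (11,4) → (12,4) → (13,4) → (13,5) → (14,5) → (14,6) → (14,7) → (14,8) → (14,9) → (13,9) → (13,10) → (14,10) → (14,11) → (13,11) → (12,11) → (11,11) → (11,10) → (12,10) → (12,9) → (12,8) → (11,8) → (11,9) → (10,9) → (10,10) → (9,10) → (8,10) → (8,11) → (8,12) → (9,12) → (9,13) → (9,14) → (10,14) → (11,14) → (12,14) → (13,14) → (13,13) → (14,13) → (14,14)
Directions: right, right, down, down, right, right, down, left, left, left, up, left, down, down, right, down, left, down, right, right, right, down, left, left, down, left, down, down, down, right, down, left, down, down, right, right, up, right, up, up, right, down, down, right, down, right, right, right, right, up, right, down, right, up, up, up, left, down, left, left, up, right, up, right, up, up, right, right, down, right, right, down, down, down, down, left, down, right

Solution:

┌─────────┬───────┬─────┬─────┐
│A → ↓    │       │     │     │
│ ╶─┐ ┌─╴ └───╴ ┌─┘ ┌─┐ ╵ ╷ ╶─┤
│   │↓│         │   │ │   │   │
├───┤ └───┬─┐ ┌─┘ ┌─┘ └───┴─┐ │
│↓ ↰│↳ → ↓│ │ │   │         │ │
│ ╷ └───╴ │ ╵ │ ┌─┤ ┌─┐ ╶───┤ │
│↓│↑ ← ← ↲│   │ │ │ │ │     │ │
│ └─┬─┬───┤ ┌─┘ │ ╵ │ └───┐ │ │
│↳ ↓│ │   │ │   │   │     │ │ │
├─╴ │ ╵ ╷ │ │ ┌─┘ ╶─┴───╴ │ │ │
│↓ ↲│   │ │ │ │           │ │ │
│ ╶─┴───┤ │ │ └───┬───┐ ┌─┘ │ │
│↳ → → ↓│ │ │     │   │ │   │ │
│ ┌───╴ │ ╵ ├───╴ │ ╶─┘ │ ┌─┘ │
│ │↓ ← ↲│   │     │     │ │   │
├─┘ ╷ ┌─┴───┤ ╶─┬─┘ ┌───┘ │ ┌─┤
│↓ ↲│ │     │   │   │↱ → ↓│ │ │
│ ╶─┤ │ ┌─┐ └─┐ │ ╶─┤ ┌─┐ └─┘ │
│↓  │ │ │ │   │ │   │↑│ │↳ → ↓│
│ ╷ └─┘ │ ├─╴ │ │ ┌─┘ │ └───┐ │
│↓│     │ │   │ │ │↱ ↑│     │↓│
│ └─┬───┘ │ ╷ │ ├─┘ ┌─┴─┐ ╶─┤ │
│↳ ↓│  ↱ ↓│ │ │ │↱ ↑│↓ ↰│   │↓│
├─╴ │ ╷ ╷ │ └─┘ │ ╶─┘ ╷ ├─╴ │ │
│↓ ↲│ │↑│↓│     │↑ ← ↲│↑│   │↓│
│ ┌─┴─┘ │ └─┬───┘ ┌───┤ │ ┌─┘ │
│↓│  ↱ ↑│↳ ↓│     │↱ ↓│↑│ │↓ ↲│
│ └─╴ ┌─┴─╴ └─────┘ ╷ ╵ │ ╵ ╶─┤
│↳ → ↑│    ↳ → → → ↑│↳ ↑│  ↳ B│
└─────┴─────────────┴───┴─────┘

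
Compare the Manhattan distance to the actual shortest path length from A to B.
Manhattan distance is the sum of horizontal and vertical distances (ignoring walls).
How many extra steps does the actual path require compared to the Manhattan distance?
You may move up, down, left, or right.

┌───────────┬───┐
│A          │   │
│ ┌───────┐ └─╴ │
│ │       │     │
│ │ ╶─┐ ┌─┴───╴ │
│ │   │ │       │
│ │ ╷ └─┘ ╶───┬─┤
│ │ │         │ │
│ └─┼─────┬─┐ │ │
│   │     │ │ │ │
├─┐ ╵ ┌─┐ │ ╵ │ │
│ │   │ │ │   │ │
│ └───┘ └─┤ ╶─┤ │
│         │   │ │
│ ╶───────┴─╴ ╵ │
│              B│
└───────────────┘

Manhattan distance: |7 - 0| + |7 - 0| = 14
Actual path length: 22
Extra steps: 22 - 14 = 8

Solution:

┌───────────┬───┐
│A → → → → ↓│   │
│ ┌───────┐ └─╴ │
│ │       │↳ → ↓│
│ │ ╶─┐ ┌─┴───╴ │
│ │   │ │↓ ← ← ↲│
│ │ ╷ └─┘ ╶───┬─┤
│ │ │    ↳ → ↓│ │
│ └─┼─────┬─┐ │ │
│   │     │ │↓│ │
├─┐ ╵ ┌─┐ │ ╵ │ │
│ │   │ │ │↓ ↲│ │
│ └───┘ └─┤ ╶─┤ │
│         │↳ ↓│ │
│ ╶───────┴─╴ ╵ │
│            ↳ B│
└───────────────┘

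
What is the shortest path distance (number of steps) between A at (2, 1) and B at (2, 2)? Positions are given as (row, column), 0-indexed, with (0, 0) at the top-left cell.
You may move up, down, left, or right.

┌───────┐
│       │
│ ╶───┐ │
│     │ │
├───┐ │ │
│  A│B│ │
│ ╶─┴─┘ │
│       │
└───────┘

Finding path from (2, 1) to (2, 2):
Path: (2,1) → (2,0) → (3,0) → (3,1) → (3,2) → (3,3) → (2,3) → (1,3) → (0,3) → (0,2) → (0,1) → (0,0) → (1,0) → (1,1) → (1,2) → (2,2)
Distance: 15 steps

Solution:

┌───────┐
│↓ ← ← ↰│
│ ╶───┐ │
│↳ → ↓│↑│
├───┐ │ │
│↓ A│B│↑│
│ ╶─┴─┘ │
│↳ → → ↑│
└───────┘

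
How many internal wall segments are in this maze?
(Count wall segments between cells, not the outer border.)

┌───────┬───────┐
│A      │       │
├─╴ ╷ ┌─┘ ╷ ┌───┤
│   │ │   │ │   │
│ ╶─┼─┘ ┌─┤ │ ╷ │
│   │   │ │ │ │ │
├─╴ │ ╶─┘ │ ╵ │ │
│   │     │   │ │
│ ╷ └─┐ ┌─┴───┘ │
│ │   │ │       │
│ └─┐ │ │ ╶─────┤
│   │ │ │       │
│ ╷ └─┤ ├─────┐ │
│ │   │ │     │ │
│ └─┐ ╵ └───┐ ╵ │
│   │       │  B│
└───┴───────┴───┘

Counting internal wall segments:
Total internal walls: 49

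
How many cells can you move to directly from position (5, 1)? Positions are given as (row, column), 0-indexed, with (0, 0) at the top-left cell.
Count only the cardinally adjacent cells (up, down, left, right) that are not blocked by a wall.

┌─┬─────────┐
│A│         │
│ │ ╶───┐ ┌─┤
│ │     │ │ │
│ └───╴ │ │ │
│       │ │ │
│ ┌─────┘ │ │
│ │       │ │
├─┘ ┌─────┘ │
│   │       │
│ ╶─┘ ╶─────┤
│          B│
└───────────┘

Checking passable neighbors of (5, 1):
Neighbors: (5, 0), (5, 2)
Count: 2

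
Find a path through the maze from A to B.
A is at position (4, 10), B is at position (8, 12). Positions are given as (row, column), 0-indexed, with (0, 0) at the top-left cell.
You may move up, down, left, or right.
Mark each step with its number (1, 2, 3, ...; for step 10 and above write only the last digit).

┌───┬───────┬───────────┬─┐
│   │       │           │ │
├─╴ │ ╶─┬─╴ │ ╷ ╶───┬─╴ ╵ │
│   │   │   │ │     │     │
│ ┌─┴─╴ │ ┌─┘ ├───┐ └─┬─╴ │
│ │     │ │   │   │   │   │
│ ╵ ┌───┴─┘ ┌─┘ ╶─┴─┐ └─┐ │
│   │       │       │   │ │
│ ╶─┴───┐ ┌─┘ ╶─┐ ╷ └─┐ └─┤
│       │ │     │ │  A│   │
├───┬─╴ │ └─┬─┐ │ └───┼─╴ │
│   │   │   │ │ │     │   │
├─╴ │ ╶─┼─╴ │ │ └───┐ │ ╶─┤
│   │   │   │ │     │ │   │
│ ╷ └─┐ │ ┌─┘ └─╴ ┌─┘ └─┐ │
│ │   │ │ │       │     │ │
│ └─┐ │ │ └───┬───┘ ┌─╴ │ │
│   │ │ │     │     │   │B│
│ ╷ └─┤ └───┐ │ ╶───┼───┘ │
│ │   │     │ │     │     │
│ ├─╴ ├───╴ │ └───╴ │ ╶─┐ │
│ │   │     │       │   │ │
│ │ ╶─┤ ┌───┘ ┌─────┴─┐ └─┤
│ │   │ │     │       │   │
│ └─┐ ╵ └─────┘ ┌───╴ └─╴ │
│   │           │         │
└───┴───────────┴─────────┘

Finding the shortest path from (4, 10) to (8, 12):
Path length: 52 steps
Directions: left → up → left → down → down → right → right → down → down → left → down → left → left → down → right → right → down → left → left → left → up → up → left → left → up → up → right → up → left → up → up → right → up → right → up → up → right → down → right → right → down → right → down → right → down → right → down → left → down → right → down → down

Solution:

┌───┬───────┬───────────┬─┐
│   │       │6 7        │ │
├─╴ │ ╶─┬─╴ │ ╷ ╶───┬─╴ ╵ │
│   │   │   │5│8 9 0│     │
│ ┌─┴─╴ │ ┌─┘ ├───┐ └─┬─╴ │
│ │     │ │3 4│   │1 2│   │
│ ╵ ┌───┴─┘ ┌─┘ ╶─┴─┐ └─┐ │
│   │    1 2│    3 2│3 4│ │
│ ╶─┴───┐ ┌─┘ ╶─┐ ╷ └─┐ └─┤
│       │0│     │4│1 A│5 6│
├───┬─╴ │ └─┬─┐ │ └───┼─╴ │
│   │   │9 8│ │ │5 6 7│8 7│
├─╴ │ ╶─┼─╴ │ │ └───┐ │ ╶─┤
│   │   │6 7│ │     │8│9 0│
│ ╷ └─┐ │ ┌─┘ └─╴ ┌─┘ └─┐ │
│ │   │ │5│       │0 9  │1│
│ └─┐ │ │ └───┬───┘ ┌─╴ │ │
│   │ │ │4 3 2│3 2 1│   │B│
│ ╷ └─┤ └───┐ │ ╶───┼───┘ │
│ │   │     │1│4 5 6│     │
│ ├─╴ ├───╴ │ └───╴ │ ╶─┐ │
│ │   │     │0 9 8 7│   │ │
│ │ ╶─┤ ┌───┘ ┌─────┴─┐ └─┤
│ │   │ │     │       │   │
│ └─┐ ╵ └─────┘ ┌───╴ └─╴ │
│   │           │         │
└───┴───────────┴─────────┘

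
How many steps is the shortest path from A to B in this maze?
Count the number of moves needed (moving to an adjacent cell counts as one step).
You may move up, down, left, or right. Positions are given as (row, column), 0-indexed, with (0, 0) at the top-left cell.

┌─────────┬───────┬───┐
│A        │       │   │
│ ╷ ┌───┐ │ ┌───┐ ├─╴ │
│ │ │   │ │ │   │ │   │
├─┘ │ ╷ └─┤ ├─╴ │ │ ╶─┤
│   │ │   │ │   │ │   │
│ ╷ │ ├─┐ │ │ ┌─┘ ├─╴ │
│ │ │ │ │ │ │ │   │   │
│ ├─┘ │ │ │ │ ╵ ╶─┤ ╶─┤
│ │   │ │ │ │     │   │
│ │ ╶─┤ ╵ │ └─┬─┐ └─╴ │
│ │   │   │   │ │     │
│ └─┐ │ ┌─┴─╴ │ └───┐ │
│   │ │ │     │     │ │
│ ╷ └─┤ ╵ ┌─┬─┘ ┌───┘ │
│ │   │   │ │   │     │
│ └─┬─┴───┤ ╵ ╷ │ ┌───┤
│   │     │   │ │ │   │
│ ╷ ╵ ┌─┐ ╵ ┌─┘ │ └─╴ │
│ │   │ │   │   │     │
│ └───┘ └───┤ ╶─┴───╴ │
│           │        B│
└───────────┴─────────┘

Using BFS to find shortest path:
Start: (0, 0), End: (10, 10)
Path found:
(0,0) → (0,1) → (1,1) → (2,1) → (2,0) → (3,0) → (4,0) → (5,0) → (6,0) → (7,0) → (8,0) → (8,1) → (9,1) → (9,2) → (8,2) → (8,3) → (8,4) → (9,4) → (9,5) → (8,5) → (8,6) → (7,6) → (7,7) → (8,7) → (9,7) → (9,6) → (10,6) → (10,7) → (10,8) → (10,9) → (10,10)
Number of steps: 30

Solution:

┌─────────┬───────┬───┐
│A ↓      │       │   │
│ ╷ ┌───┐ │ ┌───┐ ├─╴ │
│ │↓│   │ │ │   │ │   │
├─┘ │ ╷ └─┤ ├─╴ │ │ ╶─┤
│↓ ↲│ │   │ │   │ │   │
│ ╷ │ ├─┐ │ │ ┌─┘ ├─╴ │
│↓│ │ │ │ │ │ │   │   │
│ ├─┘ │ │ │ │ ╵ ╶─┤ ╶─┤
│↓│   │ │ │ │     │   │
│ │ ╶─┤ ╵ │ └─┬─┐ └─╴ │
│↓│   │   │   │ │     │
│ └─┐ │ ┌─┴─╴ │ └───┐ │
│↓  │ │ │     │     │ │
│ ╷ └─┤ ╵ ┌─┬─┘ ┌───┘ │
│↓│   │   │ │↱ ↓│     │
│ └─┬─┴───┤ ╵ ╷ │ ┌───┤
│↳ ↓│↱ → ↓│↱ ↑│↓│ │   │
│ ╷ ╵ ┌─┐ ╵ ┌─┘ │ └─╴ │
│ │↳ ↑│ │↳ ↑│↓ ↲│     │
│ └───┘ └───┤ ╶─┴───╴ │
│           │↳ → → → B│
└───────────┴─────────┘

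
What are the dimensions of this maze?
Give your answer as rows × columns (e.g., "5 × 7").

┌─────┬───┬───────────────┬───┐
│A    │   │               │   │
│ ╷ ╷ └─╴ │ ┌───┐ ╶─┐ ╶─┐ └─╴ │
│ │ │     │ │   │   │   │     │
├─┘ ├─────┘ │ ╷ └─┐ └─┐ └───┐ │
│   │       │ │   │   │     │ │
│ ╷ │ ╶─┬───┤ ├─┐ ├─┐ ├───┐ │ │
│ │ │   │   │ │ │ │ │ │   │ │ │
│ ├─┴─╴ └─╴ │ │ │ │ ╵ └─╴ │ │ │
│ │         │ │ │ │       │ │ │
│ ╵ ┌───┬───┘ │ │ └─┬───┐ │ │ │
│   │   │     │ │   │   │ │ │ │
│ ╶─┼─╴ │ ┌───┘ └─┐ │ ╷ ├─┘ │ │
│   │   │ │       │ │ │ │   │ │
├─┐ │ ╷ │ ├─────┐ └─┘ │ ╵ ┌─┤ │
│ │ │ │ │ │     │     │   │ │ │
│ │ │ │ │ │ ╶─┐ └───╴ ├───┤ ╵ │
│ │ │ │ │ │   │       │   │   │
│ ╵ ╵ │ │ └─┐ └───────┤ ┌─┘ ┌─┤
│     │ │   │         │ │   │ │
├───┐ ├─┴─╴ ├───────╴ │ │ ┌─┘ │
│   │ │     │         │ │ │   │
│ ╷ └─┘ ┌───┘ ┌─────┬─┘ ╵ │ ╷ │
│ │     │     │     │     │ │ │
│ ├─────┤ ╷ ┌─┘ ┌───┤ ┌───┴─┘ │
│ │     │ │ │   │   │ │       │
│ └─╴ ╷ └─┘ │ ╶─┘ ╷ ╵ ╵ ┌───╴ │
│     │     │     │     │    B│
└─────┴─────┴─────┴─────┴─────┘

Counting the maze dimensions:
Rows (vertical): 14
Columns (horizontal): 15
Dimensions: 14 × 15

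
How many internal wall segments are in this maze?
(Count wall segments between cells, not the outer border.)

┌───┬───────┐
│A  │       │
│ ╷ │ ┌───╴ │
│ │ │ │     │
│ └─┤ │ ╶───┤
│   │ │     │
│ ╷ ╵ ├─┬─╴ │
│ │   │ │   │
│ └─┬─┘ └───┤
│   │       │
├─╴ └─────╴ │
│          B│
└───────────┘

Counting internal wall segments:
Total internal walls: 25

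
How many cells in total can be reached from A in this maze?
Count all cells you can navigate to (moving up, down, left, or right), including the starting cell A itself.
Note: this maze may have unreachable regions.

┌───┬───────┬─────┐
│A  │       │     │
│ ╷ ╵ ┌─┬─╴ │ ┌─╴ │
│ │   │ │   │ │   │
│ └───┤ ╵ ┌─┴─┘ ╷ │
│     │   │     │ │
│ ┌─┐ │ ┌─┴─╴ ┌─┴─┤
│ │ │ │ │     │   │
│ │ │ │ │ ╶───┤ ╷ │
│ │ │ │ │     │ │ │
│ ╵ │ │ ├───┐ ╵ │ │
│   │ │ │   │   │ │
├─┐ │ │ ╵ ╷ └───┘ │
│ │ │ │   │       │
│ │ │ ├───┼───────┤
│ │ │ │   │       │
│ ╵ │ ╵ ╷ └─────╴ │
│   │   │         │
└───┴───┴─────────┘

Using BFS/flood-fill to find all reachable cells from A:
Maze size: 9 × 9 = 81 total cells
All cells are reachable — the maze is fully connected.
Reachable cells: 81

Reachable region (· marks reachable cells):

┌───┬───────┬─────┐
│A ·│· · · ·│· · ·│
│ ╷ ╵ ┌─┬─╴ │ ┌─╴ │
│·│· ·│·│· ·│·│· ·│
│ └───┤ ╵ ┌─┴─┘ ╷ │
│· · ·│· ·│· · ·│·│
│ ┌─┐ │ ┌─┴─╴ ┌─┴─┤
│·│·│·│·│· · ·│· ·│
│ │ │ │ │ ╶───┤ ╷ │
│·│·│·│·│· · ·│·│·│
│ ╵ │ │ ├───┐ ╵ │ │
│· ·│·│·│· ·│· ·│·│
├─┐ │ │ ╵ ╷ └───┘ │
│·│·│·│· ·│· · · ·│
│ │ │ ├───┼───────┤
│·│·│·│· ·│· · · ·│
│ ╵ │ ╵ ╷ └─────╴ │
│· ·│· ·│· · · · ·│
└───┴───┴─────────┘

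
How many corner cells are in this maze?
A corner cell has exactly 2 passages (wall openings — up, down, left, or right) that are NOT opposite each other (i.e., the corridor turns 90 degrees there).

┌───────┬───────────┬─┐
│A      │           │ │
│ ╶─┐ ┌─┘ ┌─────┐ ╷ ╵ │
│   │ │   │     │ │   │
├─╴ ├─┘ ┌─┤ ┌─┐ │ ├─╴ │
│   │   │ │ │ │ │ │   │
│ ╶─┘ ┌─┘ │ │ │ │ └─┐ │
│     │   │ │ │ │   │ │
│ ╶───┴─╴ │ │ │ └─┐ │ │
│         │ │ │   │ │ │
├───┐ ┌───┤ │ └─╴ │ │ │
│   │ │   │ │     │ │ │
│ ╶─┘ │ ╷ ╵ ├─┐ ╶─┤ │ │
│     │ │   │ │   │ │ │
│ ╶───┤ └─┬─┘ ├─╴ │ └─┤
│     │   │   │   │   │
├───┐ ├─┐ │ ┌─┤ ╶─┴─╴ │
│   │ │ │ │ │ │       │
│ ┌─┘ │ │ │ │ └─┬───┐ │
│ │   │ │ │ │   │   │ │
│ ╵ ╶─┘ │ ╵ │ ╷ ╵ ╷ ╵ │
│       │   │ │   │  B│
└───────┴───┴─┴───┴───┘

Counting corner cells (2 non-opposite passages):
Total corners: 56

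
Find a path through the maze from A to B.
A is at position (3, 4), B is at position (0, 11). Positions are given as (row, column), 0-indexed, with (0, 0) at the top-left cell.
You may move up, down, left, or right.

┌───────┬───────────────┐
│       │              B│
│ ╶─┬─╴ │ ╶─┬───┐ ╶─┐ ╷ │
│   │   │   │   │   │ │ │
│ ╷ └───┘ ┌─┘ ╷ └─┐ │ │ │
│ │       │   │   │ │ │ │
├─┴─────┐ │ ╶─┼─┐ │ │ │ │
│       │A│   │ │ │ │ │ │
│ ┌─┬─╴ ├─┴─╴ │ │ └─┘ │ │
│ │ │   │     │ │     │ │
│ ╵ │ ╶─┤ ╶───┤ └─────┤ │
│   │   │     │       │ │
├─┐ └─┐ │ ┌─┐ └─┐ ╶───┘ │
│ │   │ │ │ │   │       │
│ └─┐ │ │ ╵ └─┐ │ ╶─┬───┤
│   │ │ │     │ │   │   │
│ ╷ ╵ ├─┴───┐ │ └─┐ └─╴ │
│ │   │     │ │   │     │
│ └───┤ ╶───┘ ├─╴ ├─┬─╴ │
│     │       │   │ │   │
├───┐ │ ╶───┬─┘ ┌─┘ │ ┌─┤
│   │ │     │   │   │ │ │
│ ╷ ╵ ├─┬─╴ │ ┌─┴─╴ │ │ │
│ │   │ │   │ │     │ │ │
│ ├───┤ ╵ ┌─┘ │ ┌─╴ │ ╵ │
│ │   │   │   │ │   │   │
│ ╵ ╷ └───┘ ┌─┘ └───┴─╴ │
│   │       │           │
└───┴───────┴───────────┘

Finding the shortest path from (3, 4) to (0, 11):
Path length: 10 steps
Directions: up → up → up → right → right → right → right → right → right → right

Solution:

┌───────┬───────────────┐
│       │↱ → → → → → → B│
│ ╶─┬─╴ │ ╶─┬───┐ ╶─┐ ╷ │
│   │   │↑  │   │   │ │ │
│ ╷ └───┘ ┌─┘ ╷ └─┐ │ │ │
│ │      ↑│   │   │ │ │ │
├─┴─────┐ │ ╶─┼─┐ │ │ │ │
│       │A│   │ │ │ │ │ │
│ ┌─┬─╴ ├─┴─╴ │ │ └─┘ │ │
│ │ │   │     │ │     │ │
│ ╵ │ ╶─┤ ╶───┤ └─────┤ │
│   │   │     │       │ │
├─┐ └─┐ │ ┌─┐ └─┐ ╶───┘ │
│ │   │ │ │ │   │       │
│ └─┐ │ │ ╵ └─┐ │ ╶─┬───┤
│   │ │ │     │ │   │   │
│ ╷ ╵ ├─┴───┐ │ └─┐ └─╴ │
│ │   │     │ │   │     │
│ └───┤ ╶───┘ ├─╴ ├─┬─╴ │
│     │       │   │ │   │
├───┐ │ ╶───┬─┘ ┌─┘ │ ┌─┤
│   │ │     │   │   │ │ │
│ ╷ ╵ ├─┬─╴ │ ┌─┴─╴ │ │ │
│ │   │ │   │ │     │ │ │
│ ├───┤ ╵ ┌─┘ │ ┌─╴ │ ╵ │
│ │   │   │   │ │   │   │
│ ╵ ╷ └───┘ ┌─┘ └───┴─╴ │
│   │       │           │
└───┴───────┴───────────┘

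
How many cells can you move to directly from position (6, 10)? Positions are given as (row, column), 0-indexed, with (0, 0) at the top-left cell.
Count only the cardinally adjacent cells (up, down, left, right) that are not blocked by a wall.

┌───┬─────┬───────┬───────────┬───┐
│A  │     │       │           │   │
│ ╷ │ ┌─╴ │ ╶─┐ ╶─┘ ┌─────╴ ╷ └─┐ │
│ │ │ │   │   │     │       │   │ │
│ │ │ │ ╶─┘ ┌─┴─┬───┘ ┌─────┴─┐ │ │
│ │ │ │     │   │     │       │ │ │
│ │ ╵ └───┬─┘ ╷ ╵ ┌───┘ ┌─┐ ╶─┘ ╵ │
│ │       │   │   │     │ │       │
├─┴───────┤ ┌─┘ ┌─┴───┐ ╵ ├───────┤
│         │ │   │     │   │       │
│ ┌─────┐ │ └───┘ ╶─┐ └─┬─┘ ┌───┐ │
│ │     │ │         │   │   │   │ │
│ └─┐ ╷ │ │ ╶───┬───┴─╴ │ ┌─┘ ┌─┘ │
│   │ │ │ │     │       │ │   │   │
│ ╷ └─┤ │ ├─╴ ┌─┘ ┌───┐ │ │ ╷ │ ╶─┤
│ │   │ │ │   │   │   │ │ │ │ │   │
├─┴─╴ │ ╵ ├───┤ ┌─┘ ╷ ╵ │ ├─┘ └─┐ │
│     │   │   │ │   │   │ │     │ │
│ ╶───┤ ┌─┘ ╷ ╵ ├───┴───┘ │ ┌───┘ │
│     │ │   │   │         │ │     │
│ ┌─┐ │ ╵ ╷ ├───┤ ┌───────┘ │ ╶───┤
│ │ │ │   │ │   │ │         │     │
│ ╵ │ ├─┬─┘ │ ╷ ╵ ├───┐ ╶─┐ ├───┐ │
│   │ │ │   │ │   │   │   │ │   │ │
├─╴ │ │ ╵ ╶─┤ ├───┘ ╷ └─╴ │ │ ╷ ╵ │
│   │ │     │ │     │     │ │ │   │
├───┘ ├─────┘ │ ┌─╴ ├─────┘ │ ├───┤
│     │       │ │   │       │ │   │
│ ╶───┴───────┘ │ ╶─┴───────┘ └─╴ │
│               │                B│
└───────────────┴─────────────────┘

Checking passable neighbors of (6, 10):
Neighbors: (6, 9), (6, 11)
Count: 2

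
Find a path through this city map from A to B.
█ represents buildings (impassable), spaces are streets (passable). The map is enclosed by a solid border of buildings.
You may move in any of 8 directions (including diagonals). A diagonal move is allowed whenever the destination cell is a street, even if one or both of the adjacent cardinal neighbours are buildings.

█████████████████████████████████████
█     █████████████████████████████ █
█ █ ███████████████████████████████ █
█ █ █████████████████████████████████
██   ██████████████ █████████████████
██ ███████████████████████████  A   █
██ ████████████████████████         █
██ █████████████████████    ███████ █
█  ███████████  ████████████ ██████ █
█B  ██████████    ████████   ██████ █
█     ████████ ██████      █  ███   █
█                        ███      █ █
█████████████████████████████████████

Finding the shortest path from A to B:
Movement: 8-directional
Path length: 33 steps
Directions: left → left → down-left → left → down-left → down-right → down-left → left → down-left → left → left → left → left → down-left → left → left → left → left → left → left → left → left → left → left → left → left → left → left → left → left → left → up-left → up-left

Solution:

█████████████████████████████████████
█     █████████████████████████████ █
█ █ ███████████████████████████████ █
█ █ █████████████████████████████████
██   ██████████████ █████████████████
██ ███████████████████████████↙←A   █
██ ████████████████████████ ↙←      █
██ █████████████████████   ↘███████ █
█  ███████████  ████████████↙██████ █
█B  ██████████    ████████↙← ██████ █
█ ↖   ████████ ██████↙←←←← █  ███   █
█  ↖←←←←←←←←←←←←←←←←←    ███      █ █
█████████████████████████████████████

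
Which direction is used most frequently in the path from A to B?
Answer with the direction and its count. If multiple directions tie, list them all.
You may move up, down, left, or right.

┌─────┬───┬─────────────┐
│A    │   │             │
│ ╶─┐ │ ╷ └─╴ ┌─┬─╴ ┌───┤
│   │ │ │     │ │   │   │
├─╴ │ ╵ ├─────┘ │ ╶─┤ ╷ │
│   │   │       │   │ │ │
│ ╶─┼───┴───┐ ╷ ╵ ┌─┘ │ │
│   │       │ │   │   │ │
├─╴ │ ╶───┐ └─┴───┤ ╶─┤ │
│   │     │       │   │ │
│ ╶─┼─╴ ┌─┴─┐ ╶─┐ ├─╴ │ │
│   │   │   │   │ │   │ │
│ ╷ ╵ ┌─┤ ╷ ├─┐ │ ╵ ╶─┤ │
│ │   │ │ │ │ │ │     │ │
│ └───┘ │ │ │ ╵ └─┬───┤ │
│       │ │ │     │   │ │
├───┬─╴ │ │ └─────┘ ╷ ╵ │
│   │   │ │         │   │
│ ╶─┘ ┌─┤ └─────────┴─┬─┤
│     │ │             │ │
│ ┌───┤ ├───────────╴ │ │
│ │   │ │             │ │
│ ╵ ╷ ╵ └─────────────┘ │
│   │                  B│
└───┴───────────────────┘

Directions: down, right, down, left, down, right, down, left, down, down, down, right, right, right, down, left, down, left, left, down, down, right, up, right, down, right, right, right, right, right, right, right, right, right
Counts: {'down': 12, 'right': 16, 'left': 5, 'up': 1}
Most common: right (16 times)

Solution:

┌─────┬───┬─────────────┐
│A    │   │             │
│ ╶─┐ │ ╷ └─╴ ┌─┬─╴ ┌───┤
│↳ ↓│ │ │     │ │   │   │
├─╴ │ ╵ ├─────┘ │ ╶─┤ ╷ │
│↓ ↲│   │       │   │ │ │
│ ╶─┼───┴───┐ ╷ ╵ ┌─┘ │ │
│↳ ↓│       │ │   │   │ │
├─╴ │ ╶───┐ └─┴───┤ ╶─┤ │
│↓ ↲│     │       │   │ │
│ ╶─┼─╴ ┌─┴─┐ ╶─┐ ├─╴ │ │
│↓  │   │   │   │ │   │ │
│ ╷ ╵ ┌─┤ ╷ ├─┐ │ ╵ ╶─┤ │
│↓│   │ │ │ │ │ │     │ │
│ └───┘ │ │ │ ╵ └─┬───┤ │
│↳ → → ↓│ │ │     │   │ │
├───┬─╴ │ │ └─────┘ ╷ ╵ │
│   │↓ ↲│ │         │   │
│ ╶─┘ ┌─┤ └─────────┴─┬─┤
│↓ ← ↲│ │             │ │
│ ┌───┤ ├───────────╴ │ │
│↓│↱ ↓│ │             │ │
│ ╵ ╷ ╵ └─────────────┘ │
│↳ ↑│↳ → → → → → → → → B│
└───┴───────────────────┘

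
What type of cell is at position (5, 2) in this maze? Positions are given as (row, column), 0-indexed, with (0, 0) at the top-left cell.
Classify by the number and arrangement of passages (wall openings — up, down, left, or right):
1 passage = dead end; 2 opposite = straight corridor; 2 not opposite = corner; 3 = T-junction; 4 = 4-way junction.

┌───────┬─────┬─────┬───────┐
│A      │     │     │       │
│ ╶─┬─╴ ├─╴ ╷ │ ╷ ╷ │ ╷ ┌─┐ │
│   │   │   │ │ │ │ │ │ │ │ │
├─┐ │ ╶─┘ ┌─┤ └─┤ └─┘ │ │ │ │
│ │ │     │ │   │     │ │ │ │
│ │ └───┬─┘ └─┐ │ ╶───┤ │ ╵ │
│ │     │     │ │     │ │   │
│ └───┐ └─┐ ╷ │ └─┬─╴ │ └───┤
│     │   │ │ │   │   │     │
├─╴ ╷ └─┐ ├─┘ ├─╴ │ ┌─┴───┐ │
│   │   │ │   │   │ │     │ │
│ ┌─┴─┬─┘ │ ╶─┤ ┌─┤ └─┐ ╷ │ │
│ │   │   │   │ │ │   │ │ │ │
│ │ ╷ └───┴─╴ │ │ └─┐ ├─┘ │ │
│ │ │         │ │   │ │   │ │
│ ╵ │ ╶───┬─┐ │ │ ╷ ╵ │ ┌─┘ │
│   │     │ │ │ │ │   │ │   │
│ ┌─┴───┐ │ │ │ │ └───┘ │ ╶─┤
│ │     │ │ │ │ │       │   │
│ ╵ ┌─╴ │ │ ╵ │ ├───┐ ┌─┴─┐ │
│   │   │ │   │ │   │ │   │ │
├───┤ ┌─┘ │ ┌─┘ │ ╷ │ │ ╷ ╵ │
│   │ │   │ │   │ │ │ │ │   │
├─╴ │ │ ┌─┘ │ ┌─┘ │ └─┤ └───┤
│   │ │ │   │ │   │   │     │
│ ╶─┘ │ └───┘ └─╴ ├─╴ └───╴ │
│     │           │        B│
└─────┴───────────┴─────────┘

Checking cell at (5, 2):
Number of passages: 2
Cell type: corner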